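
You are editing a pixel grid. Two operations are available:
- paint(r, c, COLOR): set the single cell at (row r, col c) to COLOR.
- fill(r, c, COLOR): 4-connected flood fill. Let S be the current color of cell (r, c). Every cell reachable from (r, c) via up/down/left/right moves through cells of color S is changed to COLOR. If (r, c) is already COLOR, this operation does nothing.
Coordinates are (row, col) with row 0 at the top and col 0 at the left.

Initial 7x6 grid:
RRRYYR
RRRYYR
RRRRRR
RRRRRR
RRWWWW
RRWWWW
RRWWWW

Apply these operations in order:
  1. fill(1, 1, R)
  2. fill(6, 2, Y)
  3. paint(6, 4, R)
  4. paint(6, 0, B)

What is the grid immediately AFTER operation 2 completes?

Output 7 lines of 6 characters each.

After op 1 fill(1,1,R) [0 cells changed]:
RRRYYR
RRRYYR
RRRRRR
RRRRRR
RRWWWW
RRWWWW
RRWWWW
After op 2 fill(6,2,Y) [12 cells changed]:
RRRYYR
RRRYYR
RRRRRR
RRRRRR
RRYYYY
RRYYYY
RRYYYY

Answer: RRRYYR
RRRYYR
RRRRRR
RRRRRR
RRYYYY
RRYYYY
RRYYYY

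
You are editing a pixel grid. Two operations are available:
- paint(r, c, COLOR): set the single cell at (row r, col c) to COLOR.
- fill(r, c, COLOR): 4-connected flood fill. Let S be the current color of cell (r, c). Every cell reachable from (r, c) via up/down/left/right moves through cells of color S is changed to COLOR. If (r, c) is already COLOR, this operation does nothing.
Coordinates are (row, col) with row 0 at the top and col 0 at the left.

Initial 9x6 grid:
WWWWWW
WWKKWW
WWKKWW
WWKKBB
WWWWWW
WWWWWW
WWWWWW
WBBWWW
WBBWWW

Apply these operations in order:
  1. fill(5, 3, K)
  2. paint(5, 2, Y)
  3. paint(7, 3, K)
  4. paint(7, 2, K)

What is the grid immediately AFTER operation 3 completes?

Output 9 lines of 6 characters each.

After op 1 fill(5,3,K) [42 cells changed]:
KKKKKK
KKKKKK
KKKKKK
KKKKBB
KKKKKK
KKKKKK
KKKKKK
KBBKKK
KBBKKK
After op 2 paint(5,2,Y):
KKKKKK
KKKKKK
KKKKKK
KKKKBB
KKKKKK
KKYKKK
KKKKKK
KBBKKK
KBBKKK
After op 3 paint(7,3,K):
KKKKKK
KKKKKK
KKKKKK
KKKKBB
KKKKKK
KKYKKK
KKKKKK
KBBKKK
KBBKKK

Answer: KKKKKK
KKKKKK
KKKKKK
KKKKBB
KKKKKK
KKYKKK
KKKKKK
KBBKKK
KBBKKK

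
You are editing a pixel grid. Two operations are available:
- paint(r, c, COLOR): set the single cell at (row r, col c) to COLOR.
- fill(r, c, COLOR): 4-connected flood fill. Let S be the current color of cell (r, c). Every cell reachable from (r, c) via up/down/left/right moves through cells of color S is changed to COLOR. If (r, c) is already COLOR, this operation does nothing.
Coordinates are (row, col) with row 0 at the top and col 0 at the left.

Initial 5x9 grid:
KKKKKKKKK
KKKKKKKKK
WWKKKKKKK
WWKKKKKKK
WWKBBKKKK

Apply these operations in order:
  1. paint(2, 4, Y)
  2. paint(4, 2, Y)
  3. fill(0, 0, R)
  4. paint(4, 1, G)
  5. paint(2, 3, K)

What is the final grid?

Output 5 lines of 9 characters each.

Answer: RRRRRRRRR
RRRRRRRRR
WWRKYRRRR
WWRRRRRRR
WGYBBRRRR

Derivation:
After op 1 paint(2,4,Y):
KKKKKKKKK
KKKKKKKKK
WWKKYKKKK
WWKKKKKKK
WWKBBKKKK
After op 2 paint(4,2,Y):
KKKKKKKKK
KKKKKKKKK
WWKKYKKKK
WWKKKKKKK
WWYBBKKKK
After op 3 fill(0,0,R) [35 cells changed]:
RRRRRRRRR
RRRRRRRRR
WWRRYRRRR
WWRRRRRRR
WWYBBRRRR
After op 4 paint(4,1,G):
RRRRRRRRR
RRRRRRRRR
WWRRYRRRR
WWRRRRRRR
WGYBBRRRR
After op 5 paint(2,3,K):
RRRRRRRRR
RRRRRRRRR
WWRKYRRRR
WWRRRRRRR
WGYBBRRRR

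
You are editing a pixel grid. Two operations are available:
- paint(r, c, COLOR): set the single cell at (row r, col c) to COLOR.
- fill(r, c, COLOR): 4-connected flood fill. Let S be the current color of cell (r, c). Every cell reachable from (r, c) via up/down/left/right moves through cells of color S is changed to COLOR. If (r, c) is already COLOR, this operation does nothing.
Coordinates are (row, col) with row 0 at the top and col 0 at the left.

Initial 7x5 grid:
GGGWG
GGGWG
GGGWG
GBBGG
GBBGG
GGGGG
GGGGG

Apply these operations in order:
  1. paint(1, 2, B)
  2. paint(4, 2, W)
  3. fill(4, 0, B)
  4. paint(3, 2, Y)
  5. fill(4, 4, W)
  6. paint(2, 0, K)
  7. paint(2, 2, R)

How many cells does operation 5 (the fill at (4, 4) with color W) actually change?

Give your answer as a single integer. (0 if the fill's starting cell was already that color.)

Answer: 30

Derivation:
After op 1 paint(1,2,B):
GGGWG
GGBWG
GGGWG
GBBGG
GBBGG
GGGGG
GGGGG
After op 2 paint(4,2,W):
GGGWG
GGBWG
GGGWG
GBBGG
GBWGG
GGGGG
GGGGG
After op 3 fill(4,0,B) [27 cells changed]:
BBBWB
BBBWB
BBBWB
BBBBB
BBWBB
BBBBB
BBBBB
After op 4 paint(3,2,Y):
BBBWB
BBBWB
BBBWB
BBYBB
BBWBB
BBBBB
BBBBB
After op 5 fill(4,4,W) [30 cells changed]:
WWWWW
WWWWW
WWWWW
WWYWW
WWWWW
WWWWW
WWWWW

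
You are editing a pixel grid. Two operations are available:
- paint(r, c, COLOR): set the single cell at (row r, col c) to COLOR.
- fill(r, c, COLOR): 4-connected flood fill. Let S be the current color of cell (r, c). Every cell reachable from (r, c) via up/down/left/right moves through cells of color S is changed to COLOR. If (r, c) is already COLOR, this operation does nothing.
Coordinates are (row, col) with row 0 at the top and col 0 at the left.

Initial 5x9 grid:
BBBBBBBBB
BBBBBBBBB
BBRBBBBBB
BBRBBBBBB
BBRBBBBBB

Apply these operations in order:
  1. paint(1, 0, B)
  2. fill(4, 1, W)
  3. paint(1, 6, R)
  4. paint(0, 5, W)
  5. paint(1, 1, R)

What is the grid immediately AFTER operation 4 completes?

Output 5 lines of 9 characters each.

Answer: WWWWWWWWW
WWWWWWRWW
WWRWWWWWW
WWRWWWWWW
WWRWWWWWW

Derivation:
After op 1 paint(1,0,B):
BBBBBBBBB
BBBBBBBBB
BBRBBBBBB
BBRBBBBBB
BBRBBBBBB
After op 2 fill(4,1,W) [42 cells changed]:
WWWWWWWWW
WWWWWWWWW
WWRWWWWWW
WWRWWWWWW
WWRWWWWWW
After op 3 paint(1,6,R):
WWWWWWWWW
WWWWWWRWW
WWRWWWWWW
WWRWWWWWW
WWRWWWWWW
After op 4 paint(0,5,W):
WWWWWWWWW
WWWWWWRWW
WWRWWWWWW
WWRWWWWWW
WWRWWWWWW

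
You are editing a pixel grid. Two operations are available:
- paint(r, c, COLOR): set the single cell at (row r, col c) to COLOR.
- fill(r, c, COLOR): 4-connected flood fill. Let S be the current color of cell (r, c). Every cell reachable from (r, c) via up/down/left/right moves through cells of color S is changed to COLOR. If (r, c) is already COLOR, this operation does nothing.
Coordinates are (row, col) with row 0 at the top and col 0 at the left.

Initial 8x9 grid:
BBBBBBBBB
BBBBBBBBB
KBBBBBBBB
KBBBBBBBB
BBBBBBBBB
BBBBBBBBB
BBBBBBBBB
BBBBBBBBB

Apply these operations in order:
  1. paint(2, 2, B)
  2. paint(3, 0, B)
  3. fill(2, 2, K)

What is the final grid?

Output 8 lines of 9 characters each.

Answer: KKKKKKKKK
KKKKKKKKK
KKKKKKKKK
KKKKKKKKK
KKKKKKKKK
KKKKKKKKK
KKKKKKKKK
KKKKKKKKK

Derivation:
After op 1 paint(2,2,B):
BBBBBBBBB
BBBBBBBBB
KBBBBBBBB
KBBBBBBBB
BBBBBBBBB
BBBBBBBBB
BBBBBBBBB
BBBBBBBBB
After op 2 paint(3,0,B):
BBBBBBBBB
BBBBBBBBB
KBBBBBBBB
BBBBBBBBB
BBBBBBBBB
BBBBBBBBB
BBBBBBBBB
BBBBBBBBB
After op 3 fill(2,2,K) [71 cells changed]:
KKKKKKKKK
KKKKKKKKK
KKKKKKKKK
KKKKKKKKK
KKKKKKKKK
KKKKKKKKK
KKKKKKKKK
KKKKKKKKK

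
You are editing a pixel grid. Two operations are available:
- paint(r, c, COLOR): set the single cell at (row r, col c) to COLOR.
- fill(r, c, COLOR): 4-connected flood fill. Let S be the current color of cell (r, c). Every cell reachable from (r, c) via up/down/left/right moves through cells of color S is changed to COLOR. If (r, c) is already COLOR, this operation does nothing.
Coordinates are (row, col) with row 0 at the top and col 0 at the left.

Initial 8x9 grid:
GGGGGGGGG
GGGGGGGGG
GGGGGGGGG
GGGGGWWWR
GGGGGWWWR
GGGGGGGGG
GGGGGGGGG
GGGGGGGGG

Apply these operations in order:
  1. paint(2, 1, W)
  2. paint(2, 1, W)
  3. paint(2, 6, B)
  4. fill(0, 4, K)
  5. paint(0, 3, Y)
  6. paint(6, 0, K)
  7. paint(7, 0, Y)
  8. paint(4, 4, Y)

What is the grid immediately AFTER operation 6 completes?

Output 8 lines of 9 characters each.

After op 1 paint(2,1,W):
GGGGGGGGG
GGGGGGGGG
GWGGGGGGG
GGGGGWWWR
GGGGGWWWR
GGGGGGGGG
GGGGGGGGG
GGGGGGGGG
After op 2 paint(2,1,W):
GGGGGGGGG
GGGGGGGGG
GWGGGGGGG
GGGGGWWWR
GGGGGWWWR
GGGGGGGGG
GGGGGGGGG
GGGGGGGGG
After op 3 paint(2,6,B):
GGGGGGGGG
GGGGGGGGG
GWGGGGBGG
GGGGGWWWR
GGGGGWWWR
GGGGGGGGG
GGGGGGGGG
GGGGGGGGG
After op 4 fill(0,4,K) [62 cells changed]:
KKKKKKKKK
KKKKKKKKK
KWKKKKBKK
KKKKKWWWR
KKKKKWWWR
KKKKKKKKK
KKKKKKKKK
KKKKKKKKK
After op 5 paint(0,3,Y):
KKKYKKKKK
KKKKKKKKK
KWKKKKBKK
KKKKKWWWR
KKKKKWWWR
KKKKKKKKK
KKKKKKKKK
KKKKKKKKK
After op 6 paint(6,0,K):
KKKYKKKKK
KKKKKKKKK
KWKKKKBKK
KKKKKWWWR
KKKKKWWWR
KKKKKKKKK
KKKKKKKKK
KKKKKKKKK

Answer: KKKYKKKKK
KKKKKKKKK
KWKKKKBKK
KKKKKWWWR
KKKKKWWWR
KKKKKKKKK
KKKKKKKKK
KKKKKKKKK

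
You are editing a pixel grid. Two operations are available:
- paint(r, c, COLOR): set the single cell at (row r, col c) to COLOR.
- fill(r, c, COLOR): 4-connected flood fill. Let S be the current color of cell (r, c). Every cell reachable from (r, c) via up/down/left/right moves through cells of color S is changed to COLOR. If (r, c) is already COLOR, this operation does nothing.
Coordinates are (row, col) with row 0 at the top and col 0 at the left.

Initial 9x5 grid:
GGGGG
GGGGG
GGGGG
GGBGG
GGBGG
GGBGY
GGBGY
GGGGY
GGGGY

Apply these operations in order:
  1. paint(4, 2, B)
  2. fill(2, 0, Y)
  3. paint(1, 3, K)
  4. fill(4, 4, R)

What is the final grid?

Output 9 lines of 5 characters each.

After op 1 paint(4,2,B):
GGGGG
GGGGG
GGGGG
GGBGG
GGBGG
GGBGY
GGBGY
GGGGY
GGGGY
After op 2 fill(2,0,Y) [37 cells changed]:
YYYYY
YYYYY
YYYYY
YYBYY
YYBYY
YYBYY
YYBYY
YYYYY
YYYYY
After op 3 paint(1,3,K):
YYYYY
YYYKY
YYYYY
YYBYY
YYBYY
YYBYY
YYBYY
YYYYY
YYYYY
After op 4 fill(4,4,R) [40 cells changed]:
RRRRR
RRRKR
RRRRR
RRBRR
RRBRR
RRBRR
RRBRR
RRRRR
RRRRR

Answer: RRRRR
RRRKR
RRRRR
RRBRR
RRBRR
RRBRR
RRBRR
RRRRR
RRRRR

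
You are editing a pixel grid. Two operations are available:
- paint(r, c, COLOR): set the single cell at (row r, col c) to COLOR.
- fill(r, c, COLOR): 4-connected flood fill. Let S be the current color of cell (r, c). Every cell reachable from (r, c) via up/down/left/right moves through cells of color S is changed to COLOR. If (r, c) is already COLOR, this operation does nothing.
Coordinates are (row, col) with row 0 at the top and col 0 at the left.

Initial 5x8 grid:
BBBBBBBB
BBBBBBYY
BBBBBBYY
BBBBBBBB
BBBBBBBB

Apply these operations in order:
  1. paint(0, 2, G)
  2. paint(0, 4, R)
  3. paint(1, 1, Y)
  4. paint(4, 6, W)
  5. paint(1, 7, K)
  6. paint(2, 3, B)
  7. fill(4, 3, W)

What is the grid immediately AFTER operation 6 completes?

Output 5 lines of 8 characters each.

Answer: BBGBRBBB
BYBBBBYK
BBBBBBYY
BBBBBBBB
BBBBBBWB

Derivation:
After op 1 paint(0,2,G):
BBGBBBBB
BBBBBBYY
BBBBBBYY
BBBBBBBB
BBBBBBBB
After op 2 paint(0,4,R):
BBGBRBBB
BBBBBBYY
BBBBBBYY
BBBBBBBB
BBBBBBBB
After op 3 paint(1,1,Y):
BBGBRBBB
BYBBBBYY
BBBBBBYY
BBBBBBBB
BBBBBBBB
After op 4 paint(4,6,W):
BBGBRBBB
BYBBBBYY
BBBBBBYY
BBBBBBBB
BBBBBBWB
After op 5 paint(1,7,K):
BBGBRBBB
BYBBBBYK
BBBBBBYY
BBBBBBBB
BBBBBBWB
After op 6 paint(2,3,B):
BBGBRBBB
BYBBBBYK
BBBBBBYY
BBBBBBBB
BBBBBBWB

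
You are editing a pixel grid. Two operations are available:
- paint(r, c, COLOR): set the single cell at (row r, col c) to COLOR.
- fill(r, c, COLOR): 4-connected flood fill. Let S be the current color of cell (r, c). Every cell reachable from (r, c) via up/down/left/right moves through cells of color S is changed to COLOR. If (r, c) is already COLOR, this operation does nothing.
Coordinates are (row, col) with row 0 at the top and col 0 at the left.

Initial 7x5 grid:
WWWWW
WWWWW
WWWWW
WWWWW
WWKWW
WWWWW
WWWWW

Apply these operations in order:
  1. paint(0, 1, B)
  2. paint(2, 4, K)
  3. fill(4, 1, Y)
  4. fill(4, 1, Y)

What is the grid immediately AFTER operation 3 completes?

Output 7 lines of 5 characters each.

Answer: YBYYY
YYYYY
YYYYK
YYYYY
YYKYY
YYYYY
YYYYY

Derivation:
After op 1 paint(0,1,B):
WBWWW
WWWWW
WWWWW
WWWWW
WWKWW
WWWWW
WWWWW
After op 2 paint(2,4,K):
WBWWW
WWWWW
WWWWK
WWWWW
WWKWW
WWWWW
WWWWW
After op 3 fill(4,1,Y) [32 cells changed]:
YBYYY
YYYYY
YYYYK
YYYYY
YYKYY
YYYYY
YYYYY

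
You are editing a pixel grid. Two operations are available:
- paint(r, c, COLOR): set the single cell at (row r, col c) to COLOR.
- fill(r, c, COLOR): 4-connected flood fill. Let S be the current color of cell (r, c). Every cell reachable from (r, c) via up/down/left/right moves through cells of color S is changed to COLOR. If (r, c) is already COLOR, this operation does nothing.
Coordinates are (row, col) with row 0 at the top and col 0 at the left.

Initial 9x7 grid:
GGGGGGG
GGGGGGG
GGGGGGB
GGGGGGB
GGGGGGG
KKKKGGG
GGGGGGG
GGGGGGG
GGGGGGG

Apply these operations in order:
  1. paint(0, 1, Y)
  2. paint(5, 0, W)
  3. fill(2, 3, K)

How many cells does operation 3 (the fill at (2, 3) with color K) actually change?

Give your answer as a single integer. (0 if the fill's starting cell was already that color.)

Answer: 56

Derivation:
After op 1 paint(0,1,Y):
GYGGGGG
GGGGGGG
GGGGGGB
GGGGGGB
GGGGGGG
KKKKGGG
GGGGGGG
GGGGGGG
GGGGGGG
After op 2 paint(5,0,W):
GYGGGGG
GGGGGGG
GGGGGGB
GGGGGGB
GGGGGGG
WKKKGGG
GGGGGGG
GGGGGGG
GGGGGGG
After op 3 fill(2,3,K) [56 cells changed]:
KYKKKKK
KKKKKKK
KKKKKKB
KKKKKKB
KKKKKKK
WKKKKKK
KKKKKKK
KKKKKKK
KKKKKKK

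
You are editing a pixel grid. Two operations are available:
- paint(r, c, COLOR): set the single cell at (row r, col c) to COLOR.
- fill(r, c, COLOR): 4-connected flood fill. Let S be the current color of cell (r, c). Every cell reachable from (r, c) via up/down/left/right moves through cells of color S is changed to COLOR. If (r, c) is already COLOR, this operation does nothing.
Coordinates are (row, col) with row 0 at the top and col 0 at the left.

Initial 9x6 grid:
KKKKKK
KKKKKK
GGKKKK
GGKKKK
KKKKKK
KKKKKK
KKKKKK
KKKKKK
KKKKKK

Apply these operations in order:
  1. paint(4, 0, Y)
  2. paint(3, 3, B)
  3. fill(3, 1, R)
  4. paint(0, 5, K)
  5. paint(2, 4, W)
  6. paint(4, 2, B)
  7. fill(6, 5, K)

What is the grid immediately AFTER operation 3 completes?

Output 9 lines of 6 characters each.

Answer: KKKKKK
KKKKKK
RRKKKK
RRKBKK
YKKKKK
KKKKKK
KKKKKK
KKKKKK
KKKKKK

Derivation:
After op 1 paint(4,0,Y):
KKKKKK
KKKKKK
GGKKKK
GGKKKK
YKKKKK
KKKKKK
KKKKKK
KKKKKK
KKKKKK
After op 2 paint(3,3,B):
KKKKKK
KKKKKK
GGKKKK
GGKBKK
YKKKKK
KKKKKK
KKKKKK
KKKKKK
KKKKKK
After op 3 fill(3,1,R) [4 cells changed]:
KKKKKK
KKKKKK
RRKKKK
RRKBKK
YKKKKK
KKKKKK
KKKKKK
KKKKKK
KKKKKK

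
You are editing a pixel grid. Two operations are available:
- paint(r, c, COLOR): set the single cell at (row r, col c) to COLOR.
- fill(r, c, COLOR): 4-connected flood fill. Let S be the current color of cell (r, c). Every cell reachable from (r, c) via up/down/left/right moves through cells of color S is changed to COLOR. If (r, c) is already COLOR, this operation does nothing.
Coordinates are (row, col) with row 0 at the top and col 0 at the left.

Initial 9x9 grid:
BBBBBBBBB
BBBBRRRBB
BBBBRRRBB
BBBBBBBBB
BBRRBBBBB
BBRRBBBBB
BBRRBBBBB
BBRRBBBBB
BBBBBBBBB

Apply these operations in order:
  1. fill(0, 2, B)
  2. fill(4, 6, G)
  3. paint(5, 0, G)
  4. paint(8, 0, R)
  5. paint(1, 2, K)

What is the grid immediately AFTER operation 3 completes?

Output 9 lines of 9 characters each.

Answer: GGGGGGGGG
GGGGRRRGG
GGGGRRRGG
GGGGGGGGG
GGRRGGGGG
GGRRGGGGG
GGRRGGGGG
GGRRGGGGG
GGGGGGGGG

Derivation:
After op 1 fill(0,2,B) [0 cells changed]:
BBBBBBBBB
BBBBRRRBB
BBBBRRRBB
BBBBBBBBB
BBRRBBBBB
BBRRBBBBB
BBRRBBBBB
BBRRBBBBB
BBBBBBBBB
After op 2 fill(4,6,G) [67 cells changed]:
GGGGGGGGG
GGGGRRRGG
GGGGRRRGG
GGGGGGGGG
GGRRGGGGG
GGRRGGGGG
GGRRGGGGG
GGRRGGGGG
GGGGGGGGG
After op 3 paint(5,0,G):
GGGGGGGGG
GGGGRRRGG
GGGGRRRGG
GGGGGGGGG
GGRRGGGGG
GGRRGGGGG
GGRRGGGGG
GGRRGGGGG
GGGGGGGGG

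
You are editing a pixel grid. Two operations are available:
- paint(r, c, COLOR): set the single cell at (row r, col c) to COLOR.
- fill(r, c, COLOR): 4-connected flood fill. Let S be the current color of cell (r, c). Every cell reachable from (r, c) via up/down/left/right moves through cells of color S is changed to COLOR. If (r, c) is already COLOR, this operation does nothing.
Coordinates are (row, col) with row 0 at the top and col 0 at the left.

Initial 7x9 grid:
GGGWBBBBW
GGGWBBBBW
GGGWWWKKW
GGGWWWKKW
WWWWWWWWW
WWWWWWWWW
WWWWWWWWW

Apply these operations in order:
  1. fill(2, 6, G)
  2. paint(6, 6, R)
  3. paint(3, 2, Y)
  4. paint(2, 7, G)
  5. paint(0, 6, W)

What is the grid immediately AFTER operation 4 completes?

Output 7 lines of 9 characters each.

After op 1 fill(2,6,G) [4 cells changed]:
GGGWBBBBW
GGGWBBBBW
GGGWWWGGW
GGGWWWGGW
WWWWWWWWW
WWWWWWWWW
WWWWWWWWW
After op 2 paint(6,6,R):
GGGWBBBBW
GGGWBBBBW
GGGWWWGGW
GGGWWWGGW
WWWWWWWWW
WWWWWWWWW
WWWWWWRWW
After op 3 paint(3,2,Y):
GGGWBBBBW
GGGWBBBBW
GGGWWWGGW
GGYWWWGGW
WWWWWWWWW
WWWWWWWWW
WWWWWWRWW
After op 4 paint(2,7,G):
GGGWBBBBW
GGGWBBBBW
GGGWWWGGW
GGYWWWGGW
WWWWWWWWW
WWWWWWWWW
WWWWWWRWW

Answer: GGGWBBBBW
GGGWBBBBW
GGGWWWGGW
GGYWWWGGW
WWWWWWWWW
WWWWWWWWW
WWWWWWRWW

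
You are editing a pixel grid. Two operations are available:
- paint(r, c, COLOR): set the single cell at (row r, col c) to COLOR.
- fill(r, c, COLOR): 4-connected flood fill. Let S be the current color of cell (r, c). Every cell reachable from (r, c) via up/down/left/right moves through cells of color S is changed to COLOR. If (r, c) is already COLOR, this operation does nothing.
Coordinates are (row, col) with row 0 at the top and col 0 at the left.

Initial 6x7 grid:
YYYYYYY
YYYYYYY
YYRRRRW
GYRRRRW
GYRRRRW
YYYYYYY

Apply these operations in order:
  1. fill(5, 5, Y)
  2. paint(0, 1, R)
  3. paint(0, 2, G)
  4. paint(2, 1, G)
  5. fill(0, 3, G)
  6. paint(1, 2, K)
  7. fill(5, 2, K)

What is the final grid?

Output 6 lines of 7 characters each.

After op 1 fill(5,5,Y) [0 cells changed]:
YYYYYYY
YYYYYYY
YYRRRRW
GYRRRRW
GYRRRRW
YYYYYYY
After op 2 paint(0,1,R):
YRYYYYY
YYYYYYY
YYRRRRW
GYRRRRW
GYRRRRW
YYYYYYY
After op 3 paint(0,2,G):
YRGYYYY
YYYYYYY
YYRRRRW
GYRRRRW
GYRRRRW
YYYYYYY
After op 4 paint(2,1,G):
YRGYYYY
YYYYYYY
YGRRRRW
GYRRRRW
GYRRRRW
YYYYYYY
After op 5 fill(0,3,G) [13 cells changed]:
GRGGGGG
GGGGGGG
GGRRRRW
GYRRRRW
GYRRRRW
YYYYYYY
After op 6 paint(1,2,K):
GRGGGGG
GGKGGGG
GGRRRRW
GYRRRRW
GYRRRRW
YYYYYYY
After op 7 fill(5,2,K) [9 cells changed]:
GRGGGGG
GGKGGGG
GGRRRRW
GKRRRRW
GKRRRRW
KKKKKKK

Answer: GRGGGGG
GGKGGGG
GGRRRRW
GKRRRRW
GKRRRRW
KKKKKKK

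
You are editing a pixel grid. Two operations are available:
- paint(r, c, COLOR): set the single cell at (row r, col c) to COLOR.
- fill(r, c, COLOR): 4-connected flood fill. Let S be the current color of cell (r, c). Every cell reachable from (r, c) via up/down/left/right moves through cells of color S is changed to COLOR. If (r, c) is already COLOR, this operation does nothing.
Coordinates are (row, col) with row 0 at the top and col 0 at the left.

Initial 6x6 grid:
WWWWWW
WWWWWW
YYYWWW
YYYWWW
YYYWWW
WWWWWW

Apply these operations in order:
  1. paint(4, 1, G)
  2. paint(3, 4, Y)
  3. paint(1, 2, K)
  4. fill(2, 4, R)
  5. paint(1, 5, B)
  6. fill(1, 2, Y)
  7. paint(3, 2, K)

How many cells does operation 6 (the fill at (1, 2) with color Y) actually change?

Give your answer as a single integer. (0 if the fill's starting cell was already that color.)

After op 1 paint(4,1,G):
WWWWWW
WWWWWW
YYYWWW
YYYWWW
YGYWWW
WWWWWW
After op 2 paint(3,4,Y):
WWWWWW
WWWWWW
YYYWWW
YYYWYW
YGYWWW
WWWWWW
After op 3 paint(1,2,K):
WWWWWW
WWKWWW
YYYWWW
YYYWYW
YGYWWW
WWWWWW
After op 4 fill(2,4,R) [25 cells changed]:
RRRRRR
RRKRRR
YYYRRR
YYYRYR
YGYRRR
RRRRRR
After op 5 paint(1,5,B):
RRRRRR
RRKRRB
YYYRRR
YYYRYR
YGYRRR
RRRRRR
After op 6 fill(1,2,Y) [1 cells changed]:
RRRRRR
RRYRRB
YYYRRR
YYYRYR
YGYRRR
RRRRRR

Answer: 1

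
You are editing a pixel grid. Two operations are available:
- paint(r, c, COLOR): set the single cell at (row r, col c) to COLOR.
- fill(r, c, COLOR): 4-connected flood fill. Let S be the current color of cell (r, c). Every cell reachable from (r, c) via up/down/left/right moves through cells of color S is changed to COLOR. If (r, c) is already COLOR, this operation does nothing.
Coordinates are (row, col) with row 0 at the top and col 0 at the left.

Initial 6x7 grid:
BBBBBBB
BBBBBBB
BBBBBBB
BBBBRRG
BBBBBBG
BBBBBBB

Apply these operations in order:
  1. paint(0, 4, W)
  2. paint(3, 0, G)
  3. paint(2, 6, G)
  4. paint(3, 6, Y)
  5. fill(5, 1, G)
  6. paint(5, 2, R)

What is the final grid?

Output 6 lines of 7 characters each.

After op 1 paint(0,4,W):
BBBBWBB
BBBBBBB
BBBBBBB
BBBBRRG
BBBBBBG
BBBBBBB
After op 2 paint(3,0,G):
BBBBWBB
BBBBBBB
BBBBBBB
GBBBRRG
BBBBBBG
BBBBBBB
After op 3 paint(2,6,G):
BBBBWBB
BBBBBBB
BBBBBBG
GBBBRRG
BBBBBBG
BBBBBBB
After op 4 paint(3,6,Y):
BBBBWBB
BBBBBBB
BBBBBBG
GBBBRRY
BBBBBBG
BBBBBBB
After op 5 fill(5,1,G) [35 cells changed]:
GGGGWGG
GGGGGGG
GGGGGGG
GGGGRRY
GGGGGGG
GGGGGGG
After op 6 paint(5,2,R):
GGGGWGG
GGGGGGG
GGGGGGG
GGGGRRY
GGGGGGG
GGRGGGG

Answer: GGGGWGG
GGGGGGG
GGGGGGG
GGGGRRY
GGGGGGG
GGRGGGG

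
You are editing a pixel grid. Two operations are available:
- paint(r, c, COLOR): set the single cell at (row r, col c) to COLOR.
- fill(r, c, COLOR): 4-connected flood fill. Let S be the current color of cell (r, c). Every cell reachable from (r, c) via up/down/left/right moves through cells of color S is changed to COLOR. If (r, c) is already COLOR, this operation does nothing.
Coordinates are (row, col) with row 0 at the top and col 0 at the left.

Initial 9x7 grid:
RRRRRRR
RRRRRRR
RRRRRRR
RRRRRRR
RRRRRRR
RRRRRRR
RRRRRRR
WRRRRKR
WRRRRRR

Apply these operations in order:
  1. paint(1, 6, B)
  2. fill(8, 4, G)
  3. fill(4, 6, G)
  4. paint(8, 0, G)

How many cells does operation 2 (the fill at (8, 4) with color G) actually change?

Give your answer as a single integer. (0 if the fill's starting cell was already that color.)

After op 1 paint(1,6,B):
RRRRRRR
RRRRRRB
RRRRRRR
RRRRRRR
RRRRRRR
RRRRRRR
RRRRRRR
WRRRRKR
WRRRRRR
After op 2 fill(8,4,G) [59 cells changed]:
GGGGGGG
GGGGGGB
GGGGGGG
GGGGGGG
GGGGGGG
GGGGGGG
GGGGGGG
WGGGGKG
WGGGGGG

Answer: 59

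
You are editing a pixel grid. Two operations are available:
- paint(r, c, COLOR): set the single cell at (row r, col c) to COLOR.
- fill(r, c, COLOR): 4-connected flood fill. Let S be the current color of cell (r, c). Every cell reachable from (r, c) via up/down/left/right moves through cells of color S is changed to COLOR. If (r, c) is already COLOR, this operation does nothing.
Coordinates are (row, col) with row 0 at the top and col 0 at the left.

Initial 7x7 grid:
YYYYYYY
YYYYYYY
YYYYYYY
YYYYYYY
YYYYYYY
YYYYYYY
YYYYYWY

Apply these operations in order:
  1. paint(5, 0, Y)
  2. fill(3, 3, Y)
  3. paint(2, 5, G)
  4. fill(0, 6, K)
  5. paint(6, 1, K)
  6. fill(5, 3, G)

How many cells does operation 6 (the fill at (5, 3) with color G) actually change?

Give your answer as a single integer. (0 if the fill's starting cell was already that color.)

Answer: 47

Derivation:
After op 1 paint(5,0,Y):
YYYYYYY
YYYYYYY
YYYYYYY
YYYYYYY
YYYYYYY
YYYYYYY
YYYYYWY
After op 2 fill(3,3,Y) [0 cells changed]:
YYYYYYY
YYYYYYY
YYYYYYY
YYYYYYY
YYYYYYY
YYYYYYY
YYYYYWY
After op 3 paint(2,5,G):
YYYYYYY
YYYYYYY
YYYYYGY
YYYYYYY
YYYYYYY
YYYYYYY
YYYYYWY
After op 4 fill(0,6,K) [47 cells changed]:
KKKKKKK
KKKKKKK
KKKKKGK
KKKKKKK
KKKKKKK
KKKKKKK
KKKKKWK
After op 5 paint(6,1,K):
KKKKKKK
KKKKKKK
KKKKKGK
KKKKKKK
KKKKKKK
KKKKKKK
KKKKKWK
After op 6 fill(5,3,G) [47 cells changed]:
GGGGGGG
GGGGGGG
GGGGGGG
GGGGGGG
GGGGGGG
GGGGGGG
GGGGGWG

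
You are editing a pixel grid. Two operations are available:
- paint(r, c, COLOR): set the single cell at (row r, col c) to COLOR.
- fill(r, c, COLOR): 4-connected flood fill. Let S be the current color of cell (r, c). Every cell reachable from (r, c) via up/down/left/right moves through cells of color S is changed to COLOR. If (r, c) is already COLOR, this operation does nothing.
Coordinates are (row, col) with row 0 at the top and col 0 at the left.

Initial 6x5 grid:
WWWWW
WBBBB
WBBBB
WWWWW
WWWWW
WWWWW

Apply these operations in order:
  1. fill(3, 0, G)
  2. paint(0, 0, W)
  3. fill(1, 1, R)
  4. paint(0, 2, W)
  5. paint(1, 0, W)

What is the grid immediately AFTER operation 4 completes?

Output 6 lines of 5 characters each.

After op 1 fill(3,0,G) [22 cells changed]:
GGGGG
GBBBB
GBBBB
GGGGG
GGGGG
GGGGG
After op 2 paint(0,0,W):
WGGGG
GBBBB
GBBBB
GGGGG
GGGGG
GGGGG
After op 3 fill(1,1,R) [8 cells changed]:
WGGGG
GRRRR
GRRRR
GGGGG
GGGGG
GGGGG
After op 4 paint(0,2,W):
WGWGG
GRRRR
GRRRR
GGGGG
GGGGG
GGGGG

Answer: WGWGG
GRRRR
GRRRR
GGGGG
GGGGG
GGGGG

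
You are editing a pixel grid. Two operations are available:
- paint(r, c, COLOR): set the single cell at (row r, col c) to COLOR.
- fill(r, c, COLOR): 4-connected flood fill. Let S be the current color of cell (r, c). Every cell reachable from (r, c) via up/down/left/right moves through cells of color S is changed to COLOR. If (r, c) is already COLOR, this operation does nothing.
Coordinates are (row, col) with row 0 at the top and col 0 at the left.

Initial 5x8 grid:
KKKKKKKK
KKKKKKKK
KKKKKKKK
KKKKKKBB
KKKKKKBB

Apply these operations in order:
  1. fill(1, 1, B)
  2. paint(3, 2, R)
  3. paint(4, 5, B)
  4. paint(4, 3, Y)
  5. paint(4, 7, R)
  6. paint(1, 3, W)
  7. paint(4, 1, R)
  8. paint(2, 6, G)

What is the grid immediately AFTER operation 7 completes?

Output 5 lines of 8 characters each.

Answer: BBBBBBBB
BBBWBBBB
BBBBBBBB
BBRBBBBB
BRBYBBBR

Derivation:
After op 1 fill(1,1,B) [36 cells changed]:
BBBBBBBB
BBBBBBBB
BBBBBBBB
BBBBBBBB
BBBBBBBB
After op 2 paint(3,2,R):
BBBBBBBB
BBBBBBBB
BBBBBBBB
BBRBBBBB
BBBBBBBB
After op 3 paint(4,5,B):
BBBBBBBB
BBBBBBBB
BBBBBBBB
BBRBBBBB
BBBBBBBB
After op 4 paint(4,3,Y):
BBBBBBBB
BBBBBBBB
BBBBBBBB
BBRBBBBB
BBBYBBBB
After op 5 paint(4,7,R):
BBBBBBBB
BBBBBBBB
BBBBBBBB
BBRBBBBB
BBBYBBBR
After op 6 paint(1,3,W):
BBBBBBBB
BBBWBBBB
BBBBBBBB
BBRBBBBB
BBBYBBBR
After op 7 paint(4,1,R):
BBBBBBBB
BBBWBBBB
BBBBBBBB
BBRBBBBB
BRBYBBBR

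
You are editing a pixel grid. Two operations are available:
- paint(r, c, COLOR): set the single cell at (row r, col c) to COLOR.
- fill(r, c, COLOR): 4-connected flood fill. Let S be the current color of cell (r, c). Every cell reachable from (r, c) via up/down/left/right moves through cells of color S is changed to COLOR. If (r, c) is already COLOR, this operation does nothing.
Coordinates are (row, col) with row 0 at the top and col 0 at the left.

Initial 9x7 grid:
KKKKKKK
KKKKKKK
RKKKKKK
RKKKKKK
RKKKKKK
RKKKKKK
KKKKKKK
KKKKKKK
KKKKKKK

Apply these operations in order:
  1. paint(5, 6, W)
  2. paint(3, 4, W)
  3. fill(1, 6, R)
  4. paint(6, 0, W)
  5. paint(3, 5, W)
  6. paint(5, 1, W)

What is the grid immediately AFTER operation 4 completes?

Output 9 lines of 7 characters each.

After op 1 paint(5,6,W):
KKKKKKK
KKKKKKK
RKKKKKK
RKKKKKK
RKKKKKK
RKKKKKW
KKKKKKK
KKKKKKK
KKKKKKK
After op 2 paint(3,4,W):
KKKKKKK
KKKKKKK
RKKKKKK
RKKKWKK
RKKKKKK
RKKKKKW
KKKKKKK
KKKKKKK
KKKKKKK
After op 3 fill(1,6,R) [57 cells changed]:
RRRRRRR
RRRRRRR
RRRRRRR
RRRRWRR
RRRRRRR
RRRRRRW
RRRRRRR
RRRRRRR
RRRRRRR
After op 4 paint(6,0,W):
RRRRRRR
RRRRRRR
RRRRRRR
RRRRWRR
RRRRRRR
RRRRRRW
WRRRRRR
RRRRRRR
RRRRRRR

Answer: RRRRRRR
RRRRRRR
RRRRRRR
RRRRWRR
RRRRRRR
RRRRRRW
WRRRRRR
RRRRRRR
RRRRRRR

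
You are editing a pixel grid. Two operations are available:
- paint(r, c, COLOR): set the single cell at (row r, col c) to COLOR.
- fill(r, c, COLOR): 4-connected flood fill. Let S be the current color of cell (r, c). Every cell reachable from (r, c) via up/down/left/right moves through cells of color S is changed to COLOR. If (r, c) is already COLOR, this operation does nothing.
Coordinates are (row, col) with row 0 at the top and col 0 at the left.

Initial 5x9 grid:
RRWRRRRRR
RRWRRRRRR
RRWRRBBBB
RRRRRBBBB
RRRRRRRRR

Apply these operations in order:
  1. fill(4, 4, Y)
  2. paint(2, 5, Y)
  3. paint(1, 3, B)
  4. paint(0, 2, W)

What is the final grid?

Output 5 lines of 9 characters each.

Answer: YYWYYYYYY
YYWBYYYYY
YYWYYYBBB
YYYYYBBBB
YYYYYYYYY

Derivation:
After op 1 fill(4,4,Y) [34 cells changed]:
YYWYYYYYY
YYWYYYYYY
YYWYYBBBB
YYYYYBBBB
YYYYYYYYY
After op 2 paint(2,5,Y):
YYWYYYYYY
YYWYYYYYY
YYWYYYBBB
YYYYYBBBB
YYYYYYYYY
After op 3 paint(1,3,B):
YYWYYYYYY
YYWBYYYYY
YYWYYYBBB
YYYYYBBBB
YYYYYYYYY
After op 4 paint(0,2,W):
YYWYYYYYY
YYWBYYYYY
YYWYYYBBB
YYYYYBBBB
YYYYYYYYY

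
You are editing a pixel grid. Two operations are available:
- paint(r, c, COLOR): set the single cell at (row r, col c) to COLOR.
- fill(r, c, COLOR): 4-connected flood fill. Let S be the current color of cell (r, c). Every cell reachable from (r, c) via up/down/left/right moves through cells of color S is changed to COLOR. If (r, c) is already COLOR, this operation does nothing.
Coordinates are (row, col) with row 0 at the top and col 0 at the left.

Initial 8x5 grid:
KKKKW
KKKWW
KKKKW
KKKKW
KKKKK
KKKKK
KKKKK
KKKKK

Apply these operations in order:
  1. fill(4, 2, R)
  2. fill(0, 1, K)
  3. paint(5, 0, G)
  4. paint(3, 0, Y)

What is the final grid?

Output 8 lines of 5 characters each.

Answer: KKKKW
KKKWW
KKKKW
YKKKW
KKKKK
GKKKK
KKKKK
KKKKK

Derivation:
After op 1 fill(4,2,R) [35 cells changed]:
RRRRW
RRRWW
RRRRW
RRRRW
RRRRR
RRRRR
RRRRR
RRRRR
After op 2 fill(0,1,K) [35 cells changed]:
KKKKW
KKKWW
KKKKW
KKKKW
KKKKK
KKKKK
KKKKK
KKKKK
After op 3 paint(5,0,G):
KKKKW
KKKWW
KKKKW
KKKKW
KKKKK
GKKKK
KKKKK
KKKKK
After op 4 paint(3,0,Y):
KKKKW
KKKWW
KKKKW
YKKKW
KKKKK
GKKKK
KKKKK
KKKKK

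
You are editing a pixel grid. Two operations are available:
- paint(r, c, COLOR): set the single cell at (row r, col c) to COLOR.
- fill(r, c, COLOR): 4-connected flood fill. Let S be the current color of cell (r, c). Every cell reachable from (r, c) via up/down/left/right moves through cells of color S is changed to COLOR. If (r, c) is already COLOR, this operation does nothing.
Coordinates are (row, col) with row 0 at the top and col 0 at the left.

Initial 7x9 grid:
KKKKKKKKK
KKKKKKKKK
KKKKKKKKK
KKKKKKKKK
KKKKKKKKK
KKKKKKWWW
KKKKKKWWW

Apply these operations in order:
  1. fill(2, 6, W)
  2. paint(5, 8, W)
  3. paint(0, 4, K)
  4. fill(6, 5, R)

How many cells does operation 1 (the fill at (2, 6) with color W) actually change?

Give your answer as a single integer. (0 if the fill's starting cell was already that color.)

After op 1 fill(2,6,W) [57 cells changed]:
WWWWWWWWW
WWWWWWWWW
WWWWWWWWW
WWWWWWWWW
WWWWWWWWW
WWWWWWWWW
WWWWWWWWW

Answer: 57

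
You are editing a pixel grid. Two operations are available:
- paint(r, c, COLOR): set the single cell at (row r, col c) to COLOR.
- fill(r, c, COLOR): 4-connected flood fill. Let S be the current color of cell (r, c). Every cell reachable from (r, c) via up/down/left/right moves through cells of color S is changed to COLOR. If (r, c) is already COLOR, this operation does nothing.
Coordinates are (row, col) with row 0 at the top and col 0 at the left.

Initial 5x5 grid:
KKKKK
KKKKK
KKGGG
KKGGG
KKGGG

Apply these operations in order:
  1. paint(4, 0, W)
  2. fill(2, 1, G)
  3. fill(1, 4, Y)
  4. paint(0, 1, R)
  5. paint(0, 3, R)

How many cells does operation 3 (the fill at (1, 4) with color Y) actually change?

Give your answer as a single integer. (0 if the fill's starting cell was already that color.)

After op 1 paint(4,0,W):
KKKKK
KKKKK
KKGGG
KKGGG
WKGGG
After op 2 fill(2,1,G) [15 cells changed]:
GGGGG
GGGGG
GGGGG
GGGGG
WGGGG
After op 3 fill(1,4,Y) [24 cells changed]:
YYYYY
YYYYY
YYYYY
YYYYY
WYYYY

Answer: 24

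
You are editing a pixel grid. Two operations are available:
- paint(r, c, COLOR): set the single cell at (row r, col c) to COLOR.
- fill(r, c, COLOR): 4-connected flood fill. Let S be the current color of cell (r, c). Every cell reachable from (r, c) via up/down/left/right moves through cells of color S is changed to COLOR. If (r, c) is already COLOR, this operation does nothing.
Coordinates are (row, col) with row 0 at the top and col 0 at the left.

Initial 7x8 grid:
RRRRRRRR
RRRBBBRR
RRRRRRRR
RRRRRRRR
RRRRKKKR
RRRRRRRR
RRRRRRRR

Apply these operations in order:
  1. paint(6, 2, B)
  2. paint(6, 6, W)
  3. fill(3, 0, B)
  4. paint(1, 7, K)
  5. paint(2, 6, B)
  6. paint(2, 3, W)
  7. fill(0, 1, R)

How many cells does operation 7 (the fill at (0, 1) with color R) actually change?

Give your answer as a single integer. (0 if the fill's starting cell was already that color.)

Answer: 50

Derivation:
After op 1 paint(6,2,B):
RRRRRRRR
RRRBBBRR
RRRRRRRR
RRRRRRRR
RRRRKKKR
RRRRRRRR
RRBRRRRR
After op 2 paint(6,6,W):
RRRRRRRR
RRRBBBRR
RRRRRRRR
RRRRRRRR
RRRRKKKR
RRRRRRRR
RRBRRRWR
After op 3 fill(3,0,B) [48 cells changed]:
BBBBBBBB
BBBBBBBB
BBBBBBBB
BBBBBBBB
BBBBKKKB
BBBBBBBB
BBBBBBWB
After op 4 paint(1,7,K):
BBBBBBBB
BBBBBBBK
BBBBBBBB
BBBBBBBB
BBBBKKKB
BBBBBBBB
BBBBBBWB
After op 5 paint(2,6,B):
BBBBBBBB
BBBBBBBK
BBBBBBBB
BBBBBBBB
BBBBKKKB
BBBBBBBB
BBBBBBWB
After op 6 paint(2,3,W):
BBBBBBBB
BBBBBBBK
BBBWBBBB
BBBBBBBB
BBBBKKKB
BBBBBBBB
BBBBBBWB
After op 7 fill(0,1,R) [50 cells changed]:
RRRRRRRR
RRRRRRRK
RRRWRRRR
RRRRRRRR
RRRRKKKR
RRRRRRRR
RRRRRRWR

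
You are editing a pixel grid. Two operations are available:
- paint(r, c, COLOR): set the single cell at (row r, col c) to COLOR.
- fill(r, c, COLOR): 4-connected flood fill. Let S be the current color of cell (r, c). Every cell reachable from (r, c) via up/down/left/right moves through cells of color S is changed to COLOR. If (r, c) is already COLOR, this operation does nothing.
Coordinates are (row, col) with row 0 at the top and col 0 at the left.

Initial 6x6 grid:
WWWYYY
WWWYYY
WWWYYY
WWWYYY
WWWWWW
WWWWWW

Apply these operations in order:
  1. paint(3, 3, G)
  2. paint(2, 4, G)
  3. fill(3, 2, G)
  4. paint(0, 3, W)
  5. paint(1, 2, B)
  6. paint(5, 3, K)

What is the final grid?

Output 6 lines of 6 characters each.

Answer: GGGWYY
GGBYYY
GGGYGY
GGGGYY
GGGGGG
GGGKGG

Derivation:
After op 1 paint(3,3,G):
WWWYYY
WWWYYY
WWWYYY
WWWGYY
WWWWWW
WWWWWW
After op 2 paint(2,4,G):
WWWYYY
WWWYYY
WWWYGY
WWWGYY
WWWWWW
WWWWWW
After op 3 fill(3,2,G) [24 cells changed]:
GGGYYY
GGGYYY
GGGYGY
GGGGYY
GGGGGG
GGGGGG
After op 4 paint(0,3,W):
GGGWYY
GGGYYY
GGGYGY
GGGGYY
GGGGGG
GGGGGG
After op 5 paint(1,2,B):
GGGWYY
GGBYYY
GGGYGY
GGGGYY
GGGGGG
GGGGGG
After op 6 paint(5,3,K):
GGGWYY
GGBYYY
GGGYGY
GGGGYY
GGGGGG
GGGKGG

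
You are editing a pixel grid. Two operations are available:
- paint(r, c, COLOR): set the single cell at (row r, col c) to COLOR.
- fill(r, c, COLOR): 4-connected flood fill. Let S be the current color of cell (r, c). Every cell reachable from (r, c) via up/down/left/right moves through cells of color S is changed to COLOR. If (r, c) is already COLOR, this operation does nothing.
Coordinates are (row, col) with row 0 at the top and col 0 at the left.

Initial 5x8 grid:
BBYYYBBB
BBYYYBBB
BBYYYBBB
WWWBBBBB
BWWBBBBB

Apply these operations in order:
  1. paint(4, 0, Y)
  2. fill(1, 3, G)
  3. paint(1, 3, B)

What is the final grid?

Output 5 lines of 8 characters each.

Answer: BBGGGBBB
BBGBGBBB
BBGGGBBB
WWWBBBBB
YWWBBBBB

Derivation:
After op 1 paint(4,0,Y):
BBYYYBBB
BBYYYBBB
BBYYYBBB
WWWBBBBB
YWWBBBBB
After op 2 fill(1,3,G) [9 cells changed]:
BBGGGBBB
BBGGGBBB
BBGGGBBB
WWWBBBBB
YWWBBBBB
After op 3 paint(1,3,B):
BBGGGBBB
BBGBGBBB
BBGGGBBB
WWWBBBBB
YWWBBBBB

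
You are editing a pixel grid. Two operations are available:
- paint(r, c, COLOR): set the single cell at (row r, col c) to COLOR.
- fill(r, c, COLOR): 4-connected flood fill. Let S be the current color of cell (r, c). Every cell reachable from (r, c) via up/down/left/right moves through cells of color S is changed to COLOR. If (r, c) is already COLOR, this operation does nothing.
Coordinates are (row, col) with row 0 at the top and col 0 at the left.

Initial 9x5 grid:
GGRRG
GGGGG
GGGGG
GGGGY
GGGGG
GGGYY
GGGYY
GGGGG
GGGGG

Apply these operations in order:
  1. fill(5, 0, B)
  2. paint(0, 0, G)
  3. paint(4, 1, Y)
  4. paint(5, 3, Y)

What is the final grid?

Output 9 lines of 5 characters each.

Answer: GBRRB
BBBBB
BBBBB
BBBBY
BYBBB
BBBYY
BBBYY
BBBBB
BBBBB

Derivation:
After op 1 fill(5,0,B) [38 cells changed]:
BBRRB
BBBBB
BBBBB
BBBBY
BBBBB
BBBYY
BBBYY
BBBBB
BBBBB
After op 2 paint(0,0,G):
GBRRB
BBBBB
BBBBB
BBBBY
BBBBB
BBBYY
BBBYY
BBBBB
BBBBB
After op 3 paint(4,1,Y):
GBRRB
BBBBB
BBBBB
BBBBY
BYBBB
BBBYY
BBBYY
BBBBB
BBBBB
After op 4 paint(5,3,Y):
GBRRB
BBBBB
BBBBB
BBBBY
BYBBB
BBBYY
BBBYY
BBBBB
BBBBB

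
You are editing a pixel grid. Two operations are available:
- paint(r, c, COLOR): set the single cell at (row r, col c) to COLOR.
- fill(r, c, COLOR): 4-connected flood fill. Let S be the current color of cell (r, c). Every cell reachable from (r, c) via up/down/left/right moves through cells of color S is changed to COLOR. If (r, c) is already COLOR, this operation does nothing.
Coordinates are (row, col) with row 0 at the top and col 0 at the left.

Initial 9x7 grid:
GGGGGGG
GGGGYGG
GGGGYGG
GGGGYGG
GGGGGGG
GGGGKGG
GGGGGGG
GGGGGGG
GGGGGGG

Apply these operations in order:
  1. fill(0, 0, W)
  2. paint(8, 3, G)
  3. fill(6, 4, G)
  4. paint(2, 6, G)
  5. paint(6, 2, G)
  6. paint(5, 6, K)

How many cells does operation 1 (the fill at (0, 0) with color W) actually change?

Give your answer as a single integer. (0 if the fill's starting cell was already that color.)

Answer: 59

Derivation:
After op 1 fill(0,0,W) [59 cells changed]:
WWWWWWW
WWWWYWW
WWWWYWW
WWWWYWW
WWWWWWW
WWWWKWW
WWWWWWW
WWWWWWW
WWWWWWW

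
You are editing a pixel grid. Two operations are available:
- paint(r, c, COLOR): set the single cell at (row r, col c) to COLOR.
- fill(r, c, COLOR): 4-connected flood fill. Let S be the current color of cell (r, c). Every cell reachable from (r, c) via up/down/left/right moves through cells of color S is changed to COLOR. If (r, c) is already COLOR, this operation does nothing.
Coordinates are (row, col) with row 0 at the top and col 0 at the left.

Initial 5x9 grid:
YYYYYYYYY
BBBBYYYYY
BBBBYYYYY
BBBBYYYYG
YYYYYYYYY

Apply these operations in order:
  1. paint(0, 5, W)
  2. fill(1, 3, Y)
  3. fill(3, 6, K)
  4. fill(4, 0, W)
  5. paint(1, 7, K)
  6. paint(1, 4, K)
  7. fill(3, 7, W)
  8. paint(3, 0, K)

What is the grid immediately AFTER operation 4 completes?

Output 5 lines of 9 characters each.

Answer: WWWWWWWWW
WWWWWWWWW
WWWWWWWWW
WWWWWWWWG
WWWWWWWWW

Derivation:
After op 1 paint(0,5,W):
YYYYYWYYY
BBBBYYYYY
BBBBYYYYY
BBBBYYYYG
YYYYYYYYY
After op 2 fill(1,3,Y) [12 cells changed]:
YYYYYWYYY
YYYYYYYYY
YYYYYYYYY
YYYYYYYYG
YYYYYYYYY
After op 3 fill(3,6,K) [43 cells changed]:
KKKKKWKKK
KKKKKKKKK
KKKKKKKKK
KKKKKKKKG
KKKKKKKKK
After op 4 fill(4,0,W) [43 cells changed]:
WWWWWWWWW
WWWWWWWWW
WWWWWWWWW
WWWWWWWWG
WWWWWWWWW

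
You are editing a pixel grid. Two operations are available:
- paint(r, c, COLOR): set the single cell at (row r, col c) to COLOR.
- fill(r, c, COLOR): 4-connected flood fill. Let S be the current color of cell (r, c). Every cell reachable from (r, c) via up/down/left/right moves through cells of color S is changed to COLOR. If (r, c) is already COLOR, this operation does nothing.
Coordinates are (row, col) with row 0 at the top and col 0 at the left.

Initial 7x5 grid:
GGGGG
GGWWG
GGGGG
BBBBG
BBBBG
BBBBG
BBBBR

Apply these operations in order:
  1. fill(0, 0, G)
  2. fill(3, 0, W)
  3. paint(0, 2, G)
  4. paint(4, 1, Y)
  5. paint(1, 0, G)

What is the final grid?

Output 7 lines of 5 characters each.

After op 1 fill(0,0,G) [0 cells changed]:
GGGGG
GGWWG
GGGGG
BBBBG
BBBBG
BBBBG
BBBBR
After op 2 fill(3,0,W) [16 cells changed]:
GGGGG
GGWWG
GGGGG
WWWWG
WWWWG
WWWWG
WWWWR
After op 3 paint(0,2,G):
GGGGG
GGWWG
GGGGG
WWWWG
WWWWG
WWWWG
WWWWR
After op 4 paint(4,1,Y):
GGGGG
GGWWG
GGGGG
WWWWG
WYWWG
WWWWG
WWWWR
After op 5 paint(1,0,G):
GGGGG
GGWWG
GGGGG
WWWWG
WYWWG
WWWWG
WWWWR

Answer: GGGGG
GGWWG
GGGGG
WWWWG
WYWWG
WWWWG
WWWWR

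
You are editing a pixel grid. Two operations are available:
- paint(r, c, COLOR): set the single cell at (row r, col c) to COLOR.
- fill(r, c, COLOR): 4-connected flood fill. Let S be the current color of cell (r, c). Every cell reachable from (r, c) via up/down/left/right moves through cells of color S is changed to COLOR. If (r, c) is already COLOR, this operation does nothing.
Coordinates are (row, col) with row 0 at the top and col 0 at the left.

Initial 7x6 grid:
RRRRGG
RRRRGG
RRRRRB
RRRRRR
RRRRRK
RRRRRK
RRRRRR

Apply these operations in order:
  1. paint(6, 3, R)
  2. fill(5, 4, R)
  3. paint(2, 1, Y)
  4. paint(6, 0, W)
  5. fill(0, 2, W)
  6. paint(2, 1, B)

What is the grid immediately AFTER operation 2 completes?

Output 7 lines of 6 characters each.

After op 1 paint(6,3,R):
RRRRGG
RRRRGG
RRRRRB
RRRRRR
RRRRRK
RRRRRK
RRRRRR
After op 2 fill(5,4,R) [0 cells changed]:
RRRRGG
RRRRGG
RRRRRB
RRRRRR
RRRRRK
RRRRRK
RRRRRR

Answer: RRRRGG
RRRRGG
RRRRRB
RRRRRR
RRRRRK
RRRRRK
RRRRRR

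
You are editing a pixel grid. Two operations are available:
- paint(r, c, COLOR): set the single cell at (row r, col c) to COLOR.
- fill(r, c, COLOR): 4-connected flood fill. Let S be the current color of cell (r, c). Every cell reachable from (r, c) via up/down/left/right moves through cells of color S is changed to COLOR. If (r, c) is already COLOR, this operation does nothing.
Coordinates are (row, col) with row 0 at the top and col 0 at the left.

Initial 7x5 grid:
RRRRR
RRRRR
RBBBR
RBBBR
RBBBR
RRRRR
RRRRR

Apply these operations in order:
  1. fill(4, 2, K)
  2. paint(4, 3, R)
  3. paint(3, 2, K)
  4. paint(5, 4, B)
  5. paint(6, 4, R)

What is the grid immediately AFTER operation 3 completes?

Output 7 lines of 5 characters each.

After op 1 fill(4,2,K) [9 cells changed]:
RRRRR
RRRRR
RKKKR
RKKKR
RKKKR
RRRRR
RRRRR
After op 2 paint(4,3,R):
RRRRR
RRRRR
RKKKR
RKKKR
RKKRR
RRRRR
RRRRR
After op 3 paint(3,2,K):
RRRRR
RRRRR
RKKKR
RKKKR
RKKRR
RRRRR
RRRRR

Answer: RRRRR
RRRRR
RKKKR
RKKKR
RKKRR
RRRRR
RRRRR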